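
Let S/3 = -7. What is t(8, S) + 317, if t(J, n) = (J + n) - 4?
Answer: 300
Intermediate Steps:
S = -21 (S = 3*(-7) = -21)
t(J, n) = -4 + J + n
t(8, S) + 317 = (-4 + 8 - 21) + 317 = -17 + 317 = 300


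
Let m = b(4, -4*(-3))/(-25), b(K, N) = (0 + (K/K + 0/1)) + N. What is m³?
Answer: -2197/15625 ≈ -0.14061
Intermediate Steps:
b(K, N) = 1 + N (b(K, N) = (0 + (1 + 0*1)) + N = (0 + (1 + 0)) + N = (0 + 1) + N = 1 + N)
m = -13/25 (m = (1 - 4*(-3))/(-25) = (1 + 12)*(-1/25) = 13*(-1/25) = -13/25 ≈ -0.52000)
m³ = (-13/25)³ = -2197/15625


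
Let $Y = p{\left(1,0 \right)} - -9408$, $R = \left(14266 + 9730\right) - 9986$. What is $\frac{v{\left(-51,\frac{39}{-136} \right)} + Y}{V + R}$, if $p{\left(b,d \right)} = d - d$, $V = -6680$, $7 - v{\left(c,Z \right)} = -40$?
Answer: $\frac{1891}{1466} \approx 1.2899$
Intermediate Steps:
$v{\left(c,Z \right)} = 47$ ($v{\left(c,Z \right)} = 7 - -40 = 7 + 40 = 47$)
$p{\left(b,d \right)} = 0$
$R = 14010$ ($R = 23996 - 9986 = 14010$)
$Y = 9408$ ($Y = 0 - -9408 = 0 + 9408 = 9408$)
$\frac{v{\left(-51,\frac{39}{-136} \right)} + Y}{V + R} = \frac{47 + 9408}{-6680 + 14010} = \frac{9455}{7330} = 9455 \cdot \frac{1}{7330} = \frac{1891}{1466}$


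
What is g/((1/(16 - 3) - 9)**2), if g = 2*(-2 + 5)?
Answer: 507/6728 ≈ 0.075357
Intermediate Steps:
g = 6 (g = 2*3 = 6)
g/((1/(16 - 3) - 9)**2) = 6/((1/(16 - 3) - 9)**2) = 6/((1/13 - 9)**2) = 6/((-116/13)**2) = 6/(13456/169) = 6*(169/13456) = 507/6728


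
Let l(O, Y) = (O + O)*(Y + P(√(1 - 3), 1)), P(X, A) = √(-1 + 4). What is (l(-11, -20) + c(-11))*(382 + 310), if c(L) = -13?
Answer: 295484 - 15224*√3 ≈ 2.6912e+5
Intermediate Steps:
P(X, A) = √3
l(O, Y) = 2*O*(Y + √3) (l(O, Y) = (O + O)*(Y + √3) = (2*O)*(Y + √3) = 2*O*(Y + √3))
(l(-11, -20) + c(-11))*(382 + 310) = (2*(-11)*(-20 + √3) - 13)*(382 + 310) = ((440 - 22*√3) - 13)*692 = (427 - 22*√3)*692 = 295484 - 15224*√3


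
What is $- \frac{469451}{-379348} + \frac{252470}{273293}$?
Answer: $\frac{224071661703}{103673152964} \approx 2.1613$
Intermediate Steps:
$- \frac{469451}{-379348} + \frac{252470}{273293} = \left(-469451\right) \left(- \frac{1}{379348}\right) + 252470 \cdot \frac{1}{273293} = \frac{469451}{379348} + \frac{252470}{273293} = \frac{224071661703}{103673152964}$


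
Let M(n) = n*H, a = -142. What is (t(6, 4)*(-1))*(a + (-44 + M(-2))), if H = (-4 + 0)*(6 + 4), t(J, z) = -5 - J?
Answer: -1166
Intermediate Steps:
H = -40 (H = -4*10 = -40)
M(n) = -40*n (M(n) = n*(-40) = -40*n)
(t(6, 4)*(-1))*(a + (-44 + M(-2))) = ((-5 - 1*6)*(-1))*(-142 + (-44 - 40*(-2))) = ((-5 - 6)*(-1))*(-142 + (-44 + 80)) = (-11*(-1))*(-142 + 36) = 11*(-106) = -1166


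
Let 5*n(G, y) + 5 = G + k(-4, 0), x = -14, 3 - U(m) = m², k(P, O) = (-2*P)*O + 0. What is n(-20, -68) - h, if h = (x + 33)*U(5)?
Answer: 413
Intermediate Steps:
k(P, O) = -2*O*P (k(P, O) = -2*O*P + 0 = -2*O*P)
U(m) = 3 - m²
n(G, y) = -1 + G/5 (n(G, y) = -1 + (G - 2*0*(-4))/5 = -1 + (G + 0)/5 = -1 + G/5)
h = -418 (h = (-14 + 33)*(3 - 1*5²) = 19*(3 - 1*25) = 19*(3 - 25) = 19*(-22) = -418)
n(-20, -68) - h = (-1 + (⅕)*(-20)) - 1*(-418) = (-1 - 4) + 418 = -5 + 418 = 413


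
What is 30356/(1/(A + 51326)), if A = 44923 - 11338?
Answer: 2577558316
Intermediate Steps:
A = 33585
30356/(1/(A + 51326)) = 30356/(1/(33585 + 51326)) = 30356/(1/84911) = 30356*84911 = 2577558316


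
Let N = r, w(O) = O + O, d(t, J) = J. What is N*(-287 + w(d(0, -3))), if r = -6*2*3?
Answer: 10548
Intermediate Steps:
w(O) = 2*O
r = -36 (r = -12*3 = -36)
N = -36
N*(-287 + w(d(0, -3))) = -36*(-287 + 2*(-3)) = -36*(-287 - 6) = -36*(-293) = 10548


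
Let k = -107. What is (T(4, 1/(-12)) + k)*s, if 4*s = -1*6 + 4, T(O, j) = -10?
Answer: 117/2 ≈ 58.500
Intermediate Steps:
s = -½ (s = (-1*6 + 4)/4 = (-6 + 4)/4 = (¼)*(-2) = -½ ≈ -0.50000)
(T(4, 1/(-12)) + k)*s = (-10 - 107)*(-½) = -117*(-½) = 117/2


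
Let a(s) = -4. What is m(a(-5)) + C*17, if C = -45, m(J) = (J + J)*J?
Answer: -733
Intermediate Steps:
m(J) = 2*J**2 (m(J) = (2*J)*J = 2*J**2)
m(a(-5)) + C*17 = 2*(-4)**2 - 45*17 = 2*16 - 765 = 32 - 765 = -733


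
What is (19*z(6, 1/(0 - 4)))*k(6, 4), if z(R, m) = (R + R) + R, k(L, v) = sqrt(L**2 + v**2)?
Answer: 684*sqrt(13) ≈ 2466.2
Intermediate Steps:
z(R, m) = 3*R (z(R, m) = 2*R + R = 3*R)
(19*z(6, 1/(0 - 4)))*k(6, 4) = (19*(3*6))*sqrt(6**2 + 4**2) = (19*18)*sqrt(36 + 16) = 342*sqrt(52) = 342*(2*sqrt(13)) = 684*sqrt(13)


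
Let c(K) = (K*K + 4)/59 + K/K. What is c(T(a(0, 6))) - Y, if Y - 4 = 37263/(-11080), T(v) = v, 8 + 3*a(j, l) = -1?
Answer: 381397/653720 ≈ 0.58343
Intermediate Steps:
a(j, l) = -3 (a(j, l) = -8/3 + (⅓)*(-1) = -8/3 - ⅓ = -3)
c(K) = 63/59 + K²/59 (c(K) = (K² + 4)*(1/59) + 1 = (4 + K²)*(1/59) + 1 = (4/59 + K²/59) + 1 = 63/59 + K²/59)
Y = 7057/11080 (Y = 4 + 37263/(-11080) = 4 + 37263*(-1/11080) = 4 - 37263/11080 = 7057/11080 ≈ 0.63691)
c(T(a(0, 6))) - Y = (63/59 + (1/59)*(-3)²) - 1*7057/11080 = (63/59 + (1/59)*9) - 7057/11080 = (63/59 + 9/59) - 7057/11080 = 72/59 - 7057/11080 = 381397/653720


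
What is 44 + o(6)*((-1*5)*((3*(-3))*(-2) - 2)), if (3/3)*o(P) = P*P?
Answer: -2836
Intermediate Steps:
o(P) = P² (o(P) = P*P = P²)
44 + o(6)*((-1*5)*((3*(-3))*(-2) - 2)) = 44 + 6²*((-1*5)*((3*(-3))*(-2) - 2)) = 44 + 36*(-5*(-9*(-2) - 2)) = 44 + 36*(-5*(18 - 2)) = 44 + 36*(-5*16) = 44 + 36*(-80) = 44 - 2880 = -2836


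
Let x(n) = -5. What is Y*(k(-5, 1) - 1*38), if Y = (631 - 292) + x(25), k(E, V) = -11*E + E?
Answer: 4008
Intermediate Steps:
k(E, V) = -10*E
Y = 334 (Y = (631 - 292) - 5 = 339 - 5 = 334)
Y*(k(-5, 1) - 1*38) = 334*(-10*(-5) - 1*38) = 334*(50 - 38) = 334*12 = 4008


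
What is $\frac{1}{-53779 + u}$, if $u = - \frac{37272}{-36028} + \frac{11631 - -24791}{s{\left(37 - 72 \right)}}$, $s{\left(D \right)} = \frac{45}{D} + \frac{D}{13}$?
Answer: $- \frac{1630267}{102598851842} \approx -1.589 \cdot 10^{-5}$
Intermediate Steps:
$s{\left(D \right)} = \frac{45}{D} + \frac{D}{13}$ ($s{\left(D \right)} = \frac{45}{D} + D \frac{1}{13} = \frac{45}{D} + \frac{D}{13}$)
$u = - \frac{14924722849}{1630267}$ ($u = - \frac{37272}{-36028} + \frac{11631 - -24791}{\frac{45}{37 - 72} + \frac{37 - 72}{13}} = \left(-37272\right) \left(- \frac{1}{36028}\right) + \frac{11631 + 24791}{\frac{45}{-35} + \frac{1}{13} \left(-35\right)} = \frac{9318}{9007} + \frac{36422}{45 \left(- \frac{1}{35}\right) - \frac{35}{13}} = \frac{9318}{9007} + \frac{36422}{- \frac{9}{7} - \frac{35}{13}} = \frac{9318}{9007} + \frac{36422}{- \frac{362}{91}} = \frac{9318}{9007} + 36422 \left(- \frac{91}{362}\right) = \frac{9318}{9007} - \frac{1657201}{181} = - \frac{14924722849}{1630267} \approx -9154.8$)
$\frac{1}{-53779 + u} = \frac{1}{-53779 - \frac{14924722849}{1630267}} = \frac{1}{- \frac{102598851842}{1630267}} = - \frac{1630267}{102598851842}$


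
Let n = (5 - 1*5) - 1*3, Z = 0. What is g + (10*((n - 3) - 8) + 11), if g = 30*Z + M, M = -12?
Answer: -141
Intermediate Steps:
n = -3 (n = (5 - 5) - 3 = 0 - 3 = -3)
g = -12 (g = 30*0 - 12 = 0 - 12 = -12)
g + (10*((n - 3) - 8) + 11) = -12 + (10*((-3 - 3) - 8) + 11) = -12 + (10*(-6 - 8) + 11) = -12 + (10*(-14) + 11) = -12 + (-140 + 11) = -12 - 129 = -141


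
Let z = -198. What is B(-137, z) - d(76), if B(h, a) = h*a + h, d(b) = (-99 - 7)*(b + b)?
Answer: 43101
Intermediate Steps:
d(b) = -212*b
B(h, a) = h + a*h (B(h, a) = a*h + h = h + a*h)
B(-137, z) - d(76) = -137*(1 - 198) - (-212)*76 = -137*(-197) - 1*(-16112) = 26989 + 16112 = 43101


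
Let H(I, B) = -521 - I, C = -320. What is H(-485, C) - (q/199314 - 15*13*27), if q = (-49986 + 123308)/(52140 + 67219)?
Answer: 62198745086966/11894959863 ≈ 5229.0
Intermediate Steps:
q = 73322/119359 ≈ 0.61430
H(-485, C) - (q/199314 - 15*13*27) = (-521 - 1*(-485)) - ((73322/119359)/199314 - 15*13*27) = (-521 + 485) - ((73322/119359)*(1/199314) - 195*27) = -36 - (36661/11894959863 - 1*5265) = -36 - (36661/11894959863 - 5265) = -36 - 1*(-62626963642034/11894959863) = -36 + 62626963642034/11894959863 = 62198745086966/11894959863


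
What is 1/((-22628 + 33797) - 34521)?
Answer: -1/23352 ≈ -4.2823e-5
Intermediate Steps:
1/((-22628 + 33797) - 34521) = 1/(11169 - 34521) = 1/(-23352) = -1/23352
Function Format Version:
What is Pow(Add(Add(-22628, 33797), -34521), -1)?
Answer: Rational(-1, 23352) ≈ -4.2823e-5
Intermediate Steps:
Pow(Add(Add(-22628, 33797), -34521), -1) = Pow(Add(11169, -34521), -1) = Pow(-23352, -1) = Rational(-1, 23352)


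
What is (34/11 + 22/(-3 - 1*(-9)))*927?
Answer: 68907/11 ≈ 6264.3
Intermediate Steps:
(34/11 + 22/(-3 - 1*(-9)))*927 = (34*(1/11) + 22/(-3 + 9))*927 = (34/11 + 22/6)*927 = (34/11 + 22*(⅙))*927 = (34/11 + 11/3)*927 = (223/33)*927 = 68907/11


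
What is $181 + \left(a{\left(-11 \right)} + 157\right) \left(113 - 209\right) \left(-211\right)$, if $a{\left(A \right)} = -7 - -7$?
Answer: $3180373$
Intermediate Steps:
$a{\left(A \right)} = 0$ ($a{\left(A \right)} = -7 + 7 = 0$)
$181 + \left(a{\left(-11 \right)} + 157\right) \left(113 - 209\right) \left(-211\right) = 181 + \left(0 + 157\right) \left(113 - 209\right) \left(-211\right) = 181 + 157 \left(-96\right) \left(-211\right) = 181 - -3180192 = 181 + 3180192 = 3180373$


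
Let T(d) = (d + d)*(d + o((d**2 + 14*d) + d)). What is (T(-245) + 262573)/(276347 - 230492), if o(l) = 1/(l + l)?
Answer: 88003289/10546650 ≈ 8.3442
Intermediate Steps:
o(l) = 1/(2*l)
T(d) = 2*d*(d + 1/(2*(d**2 + 15*d))) (T(d) = (d + d)*(d + 1/(2*((d**2 + 14*d) + d))) = (2*d)*(d + 1/(2*(d**2 + 15*d))) = 2*d*(d + 1/(2*(d**2 + 15*d))))
(T(-245) + 262573)/(276347 - 230492) = ((1 + 2*(-245)**2*(15 - 245))/(15 - 245) + 262573)/(276347 - 230492) = ((1 + 2*60025*(-230))/(-230) + 262573)/45855 = (-(1 - 27611500)/230 + 262573)*(1/45855) = (-1/230*(-27611499) + 262573)*(1/45855) = (27611499/230 + 262573)*(1/45855) = (88003289/230)*(1/45855) = 88003289/10546650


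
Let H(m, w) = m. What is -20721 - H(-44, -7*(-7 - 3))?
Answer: -20677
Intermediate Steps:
-20721 - H(-44, -7*(-7 - 3)) = -20721 - 1*(-44) = -20721 + 44 = -20677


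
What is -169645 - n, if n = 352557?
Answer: -522202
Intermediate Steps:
-169645 - n = -169645 - 1*352557 = -169645 - 352557 = -522202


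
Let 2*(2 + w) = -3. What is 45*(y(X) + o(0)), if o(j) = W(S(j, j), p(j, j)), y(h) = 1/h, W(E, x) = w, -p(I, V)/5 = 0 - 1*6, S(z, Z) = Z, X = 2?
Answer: -135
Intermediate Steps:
w = -7/2 (w = -2 + (½)*(-3) = -2 - 3/2 = -7/2 ≈ -3.5000)
p(I, V) = 30 (p(I, V) = -5*(0 - 1*6) = -5*(0 - 6) = -5*(-6) = 30)
W(E, x) = -7/2
o(j) = -7/2
45*(y(X) + o(0)) = 45*(1/2 - 7/2) = 45*(½ - 7/2) = 45*(-3) = -135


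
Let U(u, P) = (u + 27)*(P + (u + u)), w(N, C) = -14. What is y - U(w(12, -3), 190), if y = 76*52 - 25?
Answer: 1821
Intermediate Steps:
U(u, P) = (27 + u)*(P + 2*u)
y = 3927 (y = 3952 - 25 = 3927)
y - U(w(12, -3), 190) = 3927 - (2*(-14)² + 27*190 + 54*(-14) + 190*(-14)) = 3927 - (2*196 + 5130 - 756 - 2660) = 3927 - (392 + 5130 - 756 - 2660) = 3927 - 1*2106 = 3927 - 2106 = 1821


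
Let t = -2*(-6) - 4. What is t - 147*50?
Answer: -7342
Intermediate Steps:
t = 8 (t = 12 - 4 = 8)
t - 147*50 = 8 - 147*50 = 8 - 7350 = -7342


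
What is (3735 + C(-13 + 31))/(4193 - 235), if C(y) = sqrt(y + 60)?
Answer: 3735/3958 + sqrt(78)/3958 ≈ 0.94589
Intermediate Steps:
C(y) = sqrt(60 + y)
(3735 + C(-13 + 31))/(4193 - 235) = (3735 + sqrt(60 + (-13 + 31)))/(4193 - 235) = (3735 + sqrt(60 + 18))/3958 = (3735 + sqrt(78))*(1/3958) = 3735/3958 + sqrt(78)/3958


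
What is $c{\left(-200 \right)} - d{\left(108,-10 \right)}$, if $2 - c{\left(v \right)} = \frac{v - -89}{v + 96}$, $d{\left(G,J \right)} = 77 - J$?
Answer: $- \frac{8951}{104} \approx -86.067$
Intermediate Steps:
$c{\left(v \right)} = 2 - \frac{89 + v}{96 + v}$ ($c{\left(v \right)} = 2 - \frac{v - -89}{v + 96} = 2 - \frac{v + 89}{96 + v} = 2 - \frac{89 + v}{96 + v}$)
$c{\left(-200 \right)} - d{\left(108,-10 \right)} = \frac{103 - 200}{96 - 200} - \left(77 - -10\right) = \frac{1}{-104} \left(-97\right) - \left(77 + 10\right) = \left(- \frac{1}{104}\right) \left(-97\right) - 87 = \frac{97}{104} - 87 = - \frac{8951}{104}$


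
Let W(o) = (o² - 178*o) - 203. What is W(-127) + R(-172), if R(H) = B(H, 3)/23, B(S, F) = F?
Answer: 886239/23 ≈ 38532.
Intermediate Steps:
R(H) = 3/23
W(o) = -203 + o² - 178*o
W(-127) + R(-172) = (-203 + (-127)² - 178*(-127)) + 3/23 = (-203 + 16129 + 22606) + 3/23 = 38532 + 3/23 = 886239/23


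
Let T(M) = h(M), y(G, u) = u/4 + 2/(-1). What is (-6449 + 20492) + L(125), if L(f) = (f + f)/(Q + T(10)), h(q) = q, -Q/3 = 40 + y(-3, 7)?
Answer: 6135791/437 ≈ 14041.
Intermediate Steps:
y(G, u) = -2 + u/4 (y(G, u) = u*(¼) + 2*(-1) = u/4 - 2 = -2 + u/4)
Q = -477/4 (Q = -3*(40 + (-2 + (¼)*7)) = -3*(40 + (-2 + 7/4)) = -3*(40 - ¼) = -3*159/4 = -477/4 ≈ -119.25)
T(M) = M
L(f) = -8*f/437 (L(f) = (f + f)/(-477/4 + 10) = (2*f)/(-437/4) = (2*f)*(-4/437) = -8*f/437)
(-6449 + 20492) + L(125) = (-6449 + 20492) - 8/437*125 = 14043 - 1000/437 = 6135791/437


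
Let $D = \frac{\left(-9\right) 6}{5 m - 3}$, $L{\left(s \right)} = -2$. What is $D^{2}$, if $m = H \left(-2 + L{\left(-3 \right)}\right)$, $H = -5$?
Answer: $\frac{2916}{9409} \approx 0.30992$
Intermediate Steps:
$m = 20$ ($m = - 5 \left(-2 - 2\right) = \left(-5\right) \left(-4\right) = 20$)
$D = - \frac{54}{97}$ ($D = \frac{\left(-9\right) 6}{5 \cdot 20 - 3} = - \frac{54}{100 + \left(-5 + 2\right)} = - \frac{54}{100 - 3} = - \frac{54}{97} \approx -0.5567$)
$D^{2} = \left(- \frac{54}{97}\right)^{2} = \frac{2916}{9409}$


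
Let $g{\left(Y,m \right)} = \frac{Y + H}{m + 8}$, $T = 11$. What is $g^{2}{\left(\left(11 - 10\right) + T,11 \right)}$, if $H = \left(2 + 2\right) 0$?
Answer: $\frac{144}{361} \approx 0.39889$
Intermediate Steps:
$H = 0$ ($H = 4 \cdot 0 = 0$)
$g{\left(Y,m \right)} = \frac{Y}{8 + m}$ ($g{\left(Y,m \right)} = \frac{Y + 0}{m + 8} = \frac{Y}{8 + m}$)
$g^{2}{\left(\left(11 - 10\right) + T,11 \right)} = \left(\frac{\left(11 - 10\right) + 11}{8 + 11}\right)^{2} = \left(\frac{1 + 11}{19}\right)^{2} = \left(12 \cdot \frac{1}{19}\right)^{2} = \left(\frac{12}{19}\right)^{2} = \frac{144}{361}$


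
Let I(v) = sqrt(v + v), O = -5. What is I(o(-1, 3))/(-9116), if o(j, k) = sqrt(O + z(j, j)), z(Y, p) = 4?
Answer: -1/9116 - I/9116 ≈ -0.0001097 - 0.0001097*I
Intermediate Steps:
o(j, k) = I (o(j, k) = sqrt(-5 + 4) = sqrt(-1) = I)
I(v) = sqrt(2)*sqrt(v) (I(v) = sqrt(2*v) = sqrt(2)*sqrt(v))
I(o(-1, 3))/(-9116) = (sqrt(2)*sqrt(I))/(-9116) = (sqrt(2)*sqrt(I))*(-1/9116) = -sqrt(2)*sqrt(I)/9116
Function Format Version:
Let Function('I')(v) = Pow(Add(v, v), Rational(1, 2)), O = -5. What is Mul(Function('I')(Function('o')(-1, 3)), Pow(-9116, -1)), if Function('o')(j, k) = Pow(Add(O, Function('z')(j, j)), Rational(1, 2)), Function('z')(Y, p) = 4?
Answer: Add(Rational(-1, 9116), Mul(Rational(-1, 9116), I)) ≈ Add(-0.00010970, Mul(-0.00010970, I))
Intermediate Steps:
Function('o')(j, k) = I (Function('o')(j, k) = Pow(Add(-5, 4), Rational(1, 2)) = Pow(-1, Rational(1, 2)) = I)
Function('I')(v) = Mul(Pow(2, Rational(1, 2)), Pow(v, Rational(1, 2))) (Function('I')(v) = Pow(Mul(2, v), Rational(1, 2)) = Mul(Pow(2, Rational(1, 2)), Pow(v, Rational(1, 2))))
Mul(Function('I')(Function('o')(-1, 3)), Pow(-9116, -1)) = Mul(Mul(Pow(2, Rational(1, 2)), Pow(I, Rational(1, 2))), Pow(-9116, -1)) = Mul(Mul(Pow(2, Rational(1, 2)), Pow(I, Rational(1, 2))), Rational(-1, 9116)) = Mul(Rational(-1, 9116), Pow(2, Rational(1, 2)), Pow(I, Rational(1, 2)))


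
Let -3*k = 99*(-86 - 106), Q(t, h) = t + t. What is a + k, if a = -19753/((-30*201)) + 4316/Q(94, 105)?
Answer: 1803120521/283410 ≈ 6362.2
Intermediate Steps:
Q(t, h) = 2*t
k = 6336 (k = -33*(-86 - 106) = -33*(-192) = -⅓*(-19008) = 6336)
a = 7434761/283410 (a = -19753/((-30*201)) + 4316/((2*94)) = -19753/(-6030) + 4316/188 = -19753*(-1/6030) + 4316*(1/188) = 19753/6030 + 1079/47 = 7434761/283410 ≈ 26.233)
a + k = 7434761/283410 + 6336 = 1803120521/283410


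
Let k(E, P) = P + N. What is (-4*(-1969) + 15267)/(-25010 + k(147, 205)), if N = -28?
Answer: -23143/24833 ≈ -0.93195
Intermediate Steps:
k(E, P) = -28 + P (k(E, P) = P - 28 = -28 + P)
(-4*(-1969) + 15267)/(-25010 + k(147, 205)) = (-4*(-1969) + 15267)/(-25010 + (-28 + 205)) = (7876 + 15267)/(-25010 + 177) = 23143/(-24833) = 23143*(-1/24833) = -23143/24833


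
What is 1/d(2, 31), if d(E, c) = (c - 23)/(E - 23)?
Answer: -21/8 ≈ -2.6250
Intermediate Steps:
d(E, c) = (-23 + c)/(-23 + E)
1/d(2, 31) = 1/((-23 + 31)/(-23 + 2)) = 1/(8/(-21)) = 1/(-1/21*8) = 1/(-8/21) = -21/8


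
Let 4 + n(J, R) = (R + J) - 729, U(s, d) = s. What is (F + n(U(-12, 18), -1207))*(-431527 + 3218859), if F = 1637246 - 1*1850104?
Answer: -598746786920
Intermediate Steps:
F = -212858 (F = 1637246 - 1850104 = -212858)
n(J, R) = -733 + J + R (n(J, R) = -4 + ((R + J) - 729) = -4 + ((J + R) - 729) = -4 + (-729 + J + R) = -733 + J + R)
(F + n(U(-12, 18), -1207))*(-431527 + 3218859) = (-212858 + (-733 - 12 - 1207))*(-431527 + 3218859) = (-212858 - 1952)*2787332 = -214810*2787332 = -598746786920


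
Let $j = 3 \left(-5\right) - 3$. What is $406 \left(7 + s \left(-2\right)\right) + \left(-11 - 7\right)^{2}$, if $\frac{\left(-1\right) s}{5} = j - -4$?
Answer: $-53674$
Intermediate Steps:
$j = -18$ ($j = -15 - 3 = -18$)
$s = 70$ ($s = - 5 \left(-18 - -4\right) = - 5 \left(-18 + 4\right) = \left(-5\right) \left(-14\right) = 70$)
$406 \left(7 + s \left(-2\right)\right) + \left(-11 - 7\right)^{2} = 406 \left(7 + 70 \left(-2\right)\right) + \left(-11 - 7\right)^{2} = 406 \left(7 - 140\right) + \left(-18\right)^{2} = 406 \left(-133\right) + 324 = -53998 + 324 = -53674$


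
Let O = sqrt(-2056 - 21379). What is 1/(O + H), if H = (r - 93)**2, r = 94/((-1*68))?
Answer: 11904119236/106073551011921 - 1336336*I*sqrt(23435)/106073551011921 ≈ 0.00011223 - 1.9286e-6*I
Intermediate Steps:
O = I*sqrt(23435) (O = sqrt(-23435) = I*sqrt(23435) ≈ 153.08*I)
r = -47/34 (r = 94/(-68) = 94*(-1/68) = -47/34 ≈ -1.3824)
H = 10297681/1156 (H = (-47/34 - 93)**2 = (-3209/34)**2 = 10297681/1156 ≈ 8908.0)
1/(O + H) = 1/(I*sqrt(23435) + 10297681/1156) = 1/(10297681/1156 + I*sqrt(23435))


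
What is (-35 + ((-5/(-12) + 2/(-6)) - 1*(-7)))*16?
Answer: -1340/3 ≈ -446.67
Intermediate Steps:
(-35 + ((-5/(-12) + 2/(-6)) - 1*(-7)))*16 = (-35 + ((-5*(-1/12) + 2*(-⅙)) + 7))*16 = (-35 + ((5/12 - ⅓) + 7))*16 = (-35 + (1/12 + 7))*16 = (-35 + 85/12)*16 = -335/12*16 = -1340/3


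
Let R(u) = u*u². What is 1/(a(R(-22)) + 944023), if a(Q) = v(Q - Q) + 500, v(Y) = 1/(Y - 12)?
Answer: 12/11334275 ≈ 1.0587e-6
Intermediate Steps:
v(Y) = 1/(-12 + Y)
R(u) = u³
a(Q) = 5999/12 (a(Q) = 1/(-12 + (Q - Q)) + 500 = 1/(-12 + 0) + 500 = 1/(-12) + 500 = -1/12 + 500 = 5999/12)
1/(a(R(-22)) + 944023) = 1/(5999/12 + 944023) = 1/(11334275/12) = 12/11334275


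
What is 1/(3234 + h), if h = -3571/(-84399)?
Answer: 84399/272949937 ≈ 0.00030921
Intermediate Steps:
h = 3571/84399 (h = -3571*(-1/84399) = 3571/84399 ≈ 0.042311)
1/(3234 + h) = 1/(3234 + 3571/84399) = 1/(272949937/84399) = 84399/272949937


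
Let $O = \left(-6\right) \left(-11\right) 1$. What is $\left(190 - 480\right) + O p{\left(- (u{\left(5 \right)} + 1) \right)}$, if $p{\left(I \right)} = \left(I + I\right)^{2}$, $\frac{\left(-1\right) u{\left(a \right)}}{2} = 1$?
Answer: $-26$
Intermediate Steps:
$u{\left(a \right)} = -2$ ($u{\left(a \right)} = \left(-2\right) 1 = -2$)
$p{\left(I \right)} = 4 I^{2}$ ($p{\left(I \right)} = \left(2 I\right)^{2} = 4 I^{2}$)
$O = 66$ ($O = 66 \cdot 1 = 66$)
$\left(190 - 480\right) + O p{\left(- (u{\left(5 \right)} + 1) \right)} = \left(190 - 480\right) + 66 \cdot 4 \left(- (-2 + 1)\right)^{2} = -290 + 66 \cdot 4 \left(\left(-1\right) \left(-1\right)\right)^{2} = -290 + 66 \cdot 4 \cdot 1^{2} = -290 + 66 \cdot 4 \cdot 1 = -290 + 66 \cdot 4 = -290 + 264 = -26$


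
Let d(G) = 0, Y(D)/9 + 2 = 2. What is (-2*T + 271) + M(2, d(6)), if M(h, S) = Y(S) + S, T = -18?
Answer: 307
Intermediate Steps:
Y(D) = 0 (Y(D) = -18 + 9*2 = -18 + 18 = 0)
M(h, S) = S (M(h, S) = 0 + S = S)
(-2*T + 271) + M(2, d(6)) = (-2*(-18) + 271) + 0 = (36 + 271) + 0 = 307 + 0 = 307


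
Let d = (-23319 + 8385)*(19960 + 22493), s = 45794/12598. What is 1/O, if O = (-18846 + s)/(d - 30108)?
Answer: 3993712199790/118688057 ≈ 33649.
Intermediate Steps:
s = 22897/6299 (s = 45794*(1/12598) = 22897/6299 ≈ 3.6350)
d = -633993102 (d = -14934*42453 = -633993102)
O = 118688057/3993712199790 (O = (-18846 + 22897/6299)/(-633993102 - 30108) = -118688057/6299/(-634023210) = -118688057/6299*(-1/634023210) = 118688057/3993712199790 ≈ 2.9719e-5)
1/O = 1/(118688057/3993712199790) = 3993712199790/118688057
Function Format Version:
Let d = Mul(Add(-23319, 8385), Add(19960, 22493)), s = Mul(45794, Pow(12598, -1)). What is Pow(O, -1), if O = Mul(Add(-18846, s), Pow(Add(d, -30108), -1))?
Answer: Rational(3993712199790, 118688057) ≈ 33649.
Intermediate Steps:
s = Rational(22897, 6299) (s = Mul(45794, Rational(1, 12598)) = Rational(22897, 6299) ≈ 3.6350)
d = -633993102 (d = Mul(-14934, 42453) = -633993102)
O = Rational(118688057, 3993712199790) (O = Mul(Add(-18846, Rational(22897, 6299)), Pow(Add(-633993102, -30108), -1)) = Mul(Rational(-118688057, 6299), Pow(-634023210, -1)) = Mul(Rational(-118688057, 6299), Rational(-1, 634023210)) = Rational(118688057, 3993712199790) ≈ 2.9719e-5)
Pow(O, -1) = Pow(Rational(118688057, 3993712199790), -1) = Rational(3993712199790, 118688057)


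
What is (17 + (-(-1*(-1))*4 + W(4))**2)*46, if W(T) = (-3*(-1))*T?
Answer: 3726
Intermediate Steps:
W(T) = 3*T
(17 + (-(-1*(-1))*4 + W(4))**2)*46 = (17 + (-(-1*(-1))*4 + 3*4)**2)*46 = (17 + (-4 + 12)**2)*46 = (17 + 8**2)*46 = (17 + 64)*46 = 81*46 = 3726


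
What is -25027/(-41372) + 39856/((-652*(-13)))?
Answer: 465262821/87667268 ≈ 5.3071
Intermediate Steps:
-25027/(-41372) + 39856/((-652*(-13))) = -25027*(-1/41372) + 39856/8476 = 25027/41372 + 39856*(1/8476) = 25027/41372 + 9964/2119 = 465262821/87667268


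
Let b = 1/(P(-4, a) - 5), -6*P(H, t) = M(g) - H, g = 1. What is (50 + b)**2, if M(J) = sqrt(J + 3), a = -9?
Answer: 89401/36 ≈ 2483.4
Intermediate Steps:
M(J) = sqrt(3 + J)
P(H, t) = -1/3 + H/6 (P(H, t) = -(sqrt(3 + 1) - H)/6 = -(sqrt(4) - H)/6 = -(2 - H)/6 = -1/3 + H/6)
b = -1/6 (b = 1/((-1/3 + (1/6)*(-4)) - 5) = 1/((-1/3 - 2/3) - 5) = 1/(-1 - 5) = 1/(-6) = -1/6 ≈ -0.16667)
(50 + b)**2 = (50 - 1/6)**2 = (299/6)**2 = 89401/36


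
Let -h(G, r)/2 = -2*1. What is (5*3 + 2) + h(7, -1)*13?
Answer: 69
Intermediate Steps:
h(G, r) = 4 (h(G, r) = -(-4) = -2*(-2) = 4)
(5*3 + 2) + h(7, -1)*13 = (5*3 + 2) + 4*13 = (15 + 2) + 52 = 17 + 52 = 69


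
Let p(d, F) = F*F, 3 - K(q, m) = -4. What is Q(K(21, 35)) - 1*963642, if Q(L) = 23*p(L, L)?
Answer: -962515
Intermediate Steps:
K(q, m) = 7 (K(q, m) = 3 - 1*(-4) = 3 + 4 = 7)
p(d, F) = F²
Q(L) = 23*L²
Q(K(21, 35)) - 1*963642 = 23*7² - 1*963642 = 23*49 - 963642 = 1127 - 963642 = -962515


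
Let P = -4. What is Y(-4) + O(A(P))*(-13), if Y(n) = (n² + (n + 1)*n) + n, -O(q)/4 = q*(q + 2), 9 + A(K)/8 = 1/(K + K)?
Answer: 269540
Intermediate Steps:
A(K) = -72 + 4/K (A(K) = -72 + 8/(K + K) = -72 + 8/((2*K)) = -72 + 8*(1/(2*K)) = -72 + 4/K)
O(q) = -4*q*(2 + q) (O(q) = -4*q*(q + 2) = -4*q*(2 + q))
Y(n) = n + n² + n*(1 + n) (Y(n) = (n² + (1 + n)*n) + n = (n² + n*(1 + n)) + n = n + n² + n*(1 + n))
Y(-4) + O(A(P))*(-13) = 2*(-4)*(1 - 4) - 4*(-72 + 4/(-4))*(2 + (-72 + 4/(-4)))*(-13) = 2*(-4)*(-3) - 4*(-72 + 4*(-¼))*(2 + (-72 + 4*(-¼)))*(-13) = 24 - 4*(-72 - 1)*(2 + (-72 - 1))*(-13) = 24 - 4*(-73)*(2 - 73)*(-13) = 24 - 4*(-73)*(-71)*(-13) = 24 - 20732*(-13) = 24 + 269516 = 269540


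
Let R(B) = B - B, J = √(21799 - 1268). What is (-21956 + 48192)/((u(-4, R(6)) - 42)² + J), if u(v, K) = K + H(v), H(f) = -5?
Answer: 28977662/2429575 - 91826*√419/2429575 ≈ 11.153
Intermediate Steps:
J = 7*√419 (J = √20531 = 7*√419 ≈ 143.29)
R(B) = 0
u(v, K) = -5 + K (u(v, K) = K - 5 = -5 + K)
(-21956 + 48192)/((u(-4, R(6)) - 42)² + J) = (-21956 + 48192)/(((-5 + 0) - 42)² + 7*√419) = 26236/((-5 - 42)² + 7*√419) = 26236/((-47)² + 7*√419) = 26236/(2209 + 7*√419)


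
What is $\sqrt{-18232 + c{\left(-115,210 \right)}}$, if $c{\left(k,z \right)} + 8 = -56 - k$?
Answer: $i \sqrt{18181} \approx 134.84 i$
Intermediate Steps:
$c{\left(k,z \right)} = -64 - k$ ($c{\left(k,z \right)} = -8 - \left(56 + k\right) = -64 - k$)
$\sqrt{-18232 + c{\left(-115,210 \right)}} = \sqrt{-18232 - -51} = \sqrt{-18232 + \left(-64 + 115\right)} = \sqrt{-18232 + 51} = \sqrt{-18181} = i \sqrt{18181}$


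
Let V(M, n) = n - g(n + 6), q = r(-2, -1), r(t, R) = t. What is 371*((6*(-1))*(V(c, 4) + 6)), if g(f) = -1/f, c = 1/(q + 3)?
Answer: -112413/5 ≈ -22483.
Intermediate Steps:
q = -2
c = 1 (c = 1/(-2 + 3) = 1/1 = 1)
V(M, n) = n + 1/(6 + n) (V(M, n) = n - (-1)/(n + 6) = n - (-1)/(6 + n) = n + 1/(6 + n))
371*((6*(-1))*(V(c, 4) + 6)) = 371*((6*(-1))*((1 + 4*(6 + 4))/(6 + 4) + 6)) = 371*(-6*((1 + 4*10)/10 + 6)) = 371*(-6*((1 + 40)/10 + 6)) = 371*(-6*((⅒)*41 + 6)) = 371*(-6*(41/10 + 6)) = 371*(-6*101/10) = 371*(-303/5) = -112413/5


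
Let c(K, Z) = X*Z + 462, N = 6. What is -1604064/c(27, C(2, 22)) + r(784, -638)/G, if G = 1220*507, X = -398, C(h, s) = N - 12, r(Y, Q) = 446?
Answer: -16536274591/29380650 ≈ -562.83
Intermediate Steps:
C(h, s) = -6 (C(h, s) = 6 - 12 = -6)
c(K, Z) = 462 - 398*Z (c(K, Z) = -398*Z + 462 = 462 - 398*Z)
G = 618540
-1604064/c(27, C(2, 22)) + r(784, -638)/G = -1604064/(462 - 398*(-6)) + 446/618540 = -1604064/(462 + 2388) + 446*(1/618540) = -1604064/2850 + 223/309270 = -1604064*1/2850 + 223/309270 = -267344/475 + 223/309270 = -16536274591/29380650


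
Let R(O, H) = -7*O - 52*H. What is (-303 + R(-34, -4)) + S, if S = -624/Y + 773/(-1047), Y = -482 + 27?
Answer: 5263436/36645 ≈ 143.63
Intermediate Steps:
Y = -455
R(O, H) = -52*H - 7*O
S = 23201/36645 (S = -624/(-455) + 773/(-1047) = -624*(-1/455) + 773*(-1/1047) = 48/35 - 773/1047 = 23201/36645 ≈ 0.63313)
(-303 + R(-34, -4)) + S = (-303 + (-52*(-4) - 7*(-34))) + 23201/36645 = (-303 + (208 + 238)) + 23201/36645 = (-303 + 446) + 23201/36645 = 143 + 23201/36645 = 5263436/36645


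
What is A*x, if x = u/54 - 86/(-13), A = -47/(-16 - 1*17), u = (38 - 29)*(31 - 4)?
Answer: 13583/858 ≈ 15.831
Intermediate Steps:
u = 243 (u = 9*27 = 243)
A = 47/33 (A = -47/(-16 - 17) = -47/(-33) = -47*(-1/33) = 47/33 ≈ 1.4242)
x = 289/26 (x = 243/54 - 86/(-13) = 243*(1/54) - 86*(-1/13) = 9/2 + 86/13 = 289/26 ≈ 11.115)
A*x = (47/33)*(289/26) = 13583/858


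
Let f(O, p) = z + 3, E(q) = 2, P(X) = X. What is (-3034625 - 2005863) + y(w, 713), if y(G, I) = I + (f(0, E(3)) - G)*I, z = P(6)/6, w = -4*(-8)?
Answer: -5059739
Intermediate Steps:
w = 32
z = 1 (z = 6/6 = 6*(1/6) = 1)
f(O, p) = 4 (f(O, p) = 1 + 3 = 4)
y(G, I) = I + I*(4 - G) (y(G, I) = I + (4 - G)*I = I + I*(4 - G))
(-3034625 - 2005863) + y(w, 713) = (-3034625 - 2005863) + 713*(5 - 1*32) = -5040488 + 713*(5 - 32) = -5040488 + 713*(-27) = -5040488 - 19251 = -5059739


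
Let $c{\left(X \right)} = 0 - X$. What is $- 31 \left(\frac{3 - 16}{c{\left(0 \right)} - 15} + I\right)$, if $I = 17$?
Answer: $- \frac{8308}{15} \approx -553.87$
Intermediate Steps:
$c{\left(X \right)} = - X$
$- 31 \left(\frac{3 - 16}{c{\left(0 \right)} - 15} + I\right) = - 31 \left(\frac{3 - 16}{\left(-1\right) 0 - 15} + 17\right) = - 31 \left(- \frac{13}{0 - 15} + 17\right) = - 31 \left(- \frac{13}{-15} + 17\right) = - 31 \left(\left(-13\right) \left(- \frac{1}{15}\right) + 17\right) = - 31 \left(\frac{13}{15} + 17\right) = \left(-31\right) \frac{268}{15} = - \frac{8308}{15}$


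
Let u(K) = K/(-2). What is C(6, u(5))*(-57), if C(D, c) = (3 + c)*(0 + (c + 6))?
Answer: -399/4 ≈ -99.750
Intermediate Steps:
u(K) = -K/2 (u(K) = K*(-½) = -K/2)
C(D, c) = (3 + c)*(6 + c) (C(D, c) = (3 + c)*(0 + (6 + c)) = (3 + c)*(6 + c))
C(6, u(5))*(-57) = (18 + (-½*5)² + 9*(-½*5))*(-57) = (18 + (-5/2)² + 9*(-5/2))*(-57) = (18 + 25/4 - 45/2)*(-57) = (7/4)*(-57) = -399/4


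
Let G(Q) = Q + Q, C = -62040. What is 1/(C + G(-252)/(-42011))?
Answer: -42011/2606361936 ≈ -1.6119e-5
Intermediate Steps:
G(Q) = 2*Q
1/(C + G(-252)/(-42011)) = 1/(-62040 + (2*(-252))/(-42011)) = 1/(-62040 - 504*(-1/42011)) = 1/(-62040 + 504/42011) = 1/(-2606361936/42011) = -42011/2606361936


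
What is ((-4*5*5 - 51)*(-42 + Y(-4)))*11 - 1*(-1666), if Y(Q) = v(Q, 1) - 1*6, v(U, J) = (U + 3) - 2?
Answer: 86377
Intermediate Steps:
v(U, J) = 1 + U (v(U, J) = (3 + U) - 2 = 1 + U)
Y(Q) = -5 + Q (Y(Q) = (1 + Q) - 1*6 = (1 + Q) - 6 = -5 + Q)
((-4*5*5 - 51)*(-42 + Y(-4)))*11 - 1*(-1666) = ((-4*5*5 - 51)*(-42 + (-5 - 4)))*11 - 1*(-1666) = ((-20*5 - 51)*(-42 - 9))*11 + 1666 = ((-100 - 51)*(-51))*11 + 1666 = -151*(-51)*11 + 1666 = 7701*11 + 1666 = 84711 + 1666 = 86377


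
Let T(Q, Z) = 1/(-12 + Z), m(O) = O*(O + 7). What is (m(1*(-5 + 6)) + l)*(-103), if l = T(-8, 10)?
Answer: -1545/2 ≈ -772.50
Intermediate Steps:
m(O) = O*(7 + O)
l = -½ (l = 1/(-12 + 10) = 1/(-2) = -½ ≈ -0.50000)
(m(1*(-5 + 6)) + l)*(-103) = ((1*(-5 + 6))*(7 + 1*(-5 + 6)) - ½)*(-103) = ((1*1)*(7 + 1*1) - ½)*(-103) = (1*(7 + 1) - ½)*(-103) = (1*8 - ½)*(-103) = (8 - ½)*(-103) = (15/2)*(-103) = -1545/2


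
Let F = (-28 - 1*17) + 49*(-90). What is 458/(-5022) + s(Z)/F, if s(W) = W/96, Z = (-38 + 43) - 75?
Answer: -120695/1325808 ≈ -0.091035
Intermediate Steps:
Z = -70 (Z = 5 - 75 = -70)
s(W) = W/96 (s(W) = W*(1/96) = W/96)
F = -4455 (F = (-28 - 17) - 4410 = -45 - 4410 = -4455)
458/(-5022) + s(Z)/F = 458/(-5022) + ((1/96)*(-70))/(-4455) = 458*(-1/5022) - 35/48*(-1/4455) = -229/2511 + 7/42768 = -120695/1325808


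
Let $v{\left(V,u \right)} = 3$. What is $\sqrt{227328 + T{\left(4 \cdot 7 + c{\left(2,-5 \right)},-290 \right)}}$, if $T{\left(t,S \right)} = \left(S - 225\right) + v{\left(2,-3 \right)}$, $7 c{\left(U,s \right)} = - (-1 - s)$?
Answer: $16 \sqrt{886} \approx 476.25$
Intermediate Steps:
$c{\left(U,s \right)} = \frac{1}{7} + \frac{s}{7}$ ($c{\left(U,s \right)} = \frac{\left(-1\right) \left(-1 - s\right)}{7} = \frac{1 + s}{7} = \frac{1}{7} + \frac{s}{7}$)
$T{\left(t,S \right)} = -222 + S$ ($T{\left(t,S \right)} = \left(S - 225\right) + 3 = \left(-225 + S\right) + 3 = -222 + S$)
$\sqrt{227328 + T{\left(4 \cdot 7 + c{\left(2,-5 \right)},-290 \right)}} = \sqrt{227328 - 512} = \sqrt{226816} = 16 \sqrt{886}$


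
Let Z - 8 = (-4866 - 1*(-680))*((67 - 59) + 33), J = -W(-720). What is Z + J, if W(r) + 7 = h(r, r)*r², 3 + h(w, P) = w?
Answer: 374631589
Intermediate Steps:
h(w, P) = -3 + w
W(r) = -7 + r²*(-3 + r) (W(r) = -7 + (-3 + r)*r² = -7 + r²*(-3 + r))
J = 374803207 (J = -(-7 + (-720)²*(-3 - 720)) = -(-7 + 518400*(-723)) = -(-7 - 374803200) = -1*(-374803207) = 374803207)
Z = -171618 (Z = 8 + (-4866 - 1*(-680))*((67 - 59) + 33) = 8 + (-4866 + 680)*(8 + 33) = 8 - 4186*41 = 8 - 171626 = -171618)
Z + J = -171618 + 374803207 = 374631589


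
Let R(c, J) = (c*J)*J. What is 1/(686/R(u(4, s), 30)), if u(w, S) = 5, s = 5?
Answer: 2250/343 ≈ 6.5598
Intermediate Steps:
R(c, J) = c*J**2 (R(c, J) = (J*c)*J = c*J**2)
1/(686/R(u(4, s), 30)) = 1/(686/((5*30**2))) = 1/(686/((5*900))) = 1/(686/4500) = 1/(686*(1/4500)) = 1/(343/2250) = 2250/343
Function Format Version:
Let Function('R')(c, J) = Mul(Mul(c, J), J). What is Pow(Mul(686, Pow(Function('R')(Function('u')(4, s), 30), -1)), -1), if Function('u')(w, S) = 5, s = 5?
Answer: Rational(2250, 343) ≈ 6.5598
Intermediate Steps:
Function('R')(c, J) = Mul(c, Pow(J, 2)) (Function('R')(c, J) = Mul(Mul(J, c), J) = Mul(c, Pow(J, 2)))
Pow(Mul(686, Pow(Function('R')(Function('u')(4, s), 30), -1)), -1) = Pow(Mul(686, Pow(Mul(5, Pow(30, 2)), -1)), -1) = Pow(Mul(686, Pow(Mul(5, 900), -1)), -1) = Pow(Mul(686, Pow(4500, -1)), -1) = Pow(Mul(686, Rational(1, 4500)), -1) = Pow(Rational(343, 2250), -1) = Rational(2250, 343)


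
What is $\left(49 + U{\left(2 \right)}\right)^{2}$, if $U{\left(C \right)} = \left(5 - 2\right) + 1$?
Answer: $2809$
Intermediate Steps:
$U{\left(C \right)} = 4$ ($U{\left(C \right)} = 3 + 1 = 4$)
$\left(49 + U{\left(2 \right)}\right)^{2} = \left(49 + 4\right)^{2} = 53^{2} = 2809$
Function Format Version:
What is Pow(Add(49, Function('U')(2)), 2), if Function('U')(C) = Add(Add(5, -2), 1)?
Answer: 2809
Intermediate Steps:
Function('U')(C) = 4 (Function('U')(C) = Add(3, 1) = 4)
Pow(Add(49, Function('U')(2)), 2) = Pow(Add(49, 4), 2) = Pow(53, 2) = 2809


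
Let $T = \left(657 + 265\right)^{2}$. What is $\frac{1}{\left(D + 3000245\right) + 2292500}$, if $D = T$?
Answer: $\frac{1}{6142829} \approx 1.6279 \cdot 10^{-7}$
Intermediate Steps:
$T = 850084$ ($T = 922^{2} = 850084$)
$D = 850084$
$\frac{1}{\left(D + 3000245\right) + 2292500} = \frac{1}{\left(850084 + 3000245\right) + 2292500} = \frac{1}{3850329 + 2292500} = \frac{1}{6142829}$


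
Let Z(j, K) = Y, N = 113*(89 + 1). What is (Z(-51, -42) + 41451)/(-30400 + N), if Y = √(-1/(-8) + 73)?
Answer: -41451/20230 - 3*√130/80920 ≈ -2.0494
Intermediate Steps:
N = 10170 (N = 113*90 = 10170)
Y = 3*√130/4 (Y = √(-1*(-⅛) + 73) = √(⅛ + 73) = √(585/8) = 3*√130/4 ≈ 8.5513)
Z(j, K) = 3*√130/4
(Z(-51, -42) + 41451)/(-30400 + N) = (3*√130/4 + 41451)/(-30400 + 10170) = (41451 + 3*√130/4)/(-20230) = (41451 + 3*√130/4)*(-1/20230) = -41451/20230 - 3*√130/80920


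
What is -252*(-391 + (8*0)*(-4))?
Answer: 98532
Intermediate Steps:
-252*(-391 + (8*0)*(-4)) = -252*(-391 + 0*(-4)) = -252*(-391 + 0) = -252*(-391) = 98532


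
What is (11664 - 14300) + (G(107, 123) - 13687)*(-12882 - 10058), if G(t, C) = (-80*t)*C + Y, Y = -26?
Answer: 24467640784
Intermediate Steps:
G(t, C) = -26 - 80*C*t (G(t, C) = (-80*t)*C - 26 = -80*C*t - 26 = -26 - 80*C*t)
(11664 - 14300) + (G(107, 123) - 13687)*(-12882 - 10058) = (11664 - 14300) + ((-26 - 80*123*107) - 13687)*(-12882 - 10058) = -2636 + ((-26 - 1052880) - 13687)*(-22940) = -2636 + (-1052906 - 13687)*(-22940) = -2636 - 1066593*(-22940) = -2636 + 24467643420 = 24467640784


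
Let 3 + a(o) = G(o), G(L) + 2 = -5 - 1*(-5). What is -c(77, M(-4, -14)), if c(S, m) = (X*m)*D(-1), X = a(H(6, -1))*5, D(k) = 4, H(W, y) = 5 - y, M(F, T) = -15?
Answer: -1500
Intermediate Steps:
G(L) = -2 (G(L) = -2 + (-5 - 1*(-5)) = -2 + (-5 + 5) = -2 + 0 = -2)
a(o) = -5 (a(o) = -3 - 2 = -5)
X = -25 (X = -5*5 = -25)
c(S, m) = -100*m (c(S, m) = -25*m*4 = -100*m)
-c(77, M(-4, -14)) = -(-100)*(-15) = -1*1500 = -1500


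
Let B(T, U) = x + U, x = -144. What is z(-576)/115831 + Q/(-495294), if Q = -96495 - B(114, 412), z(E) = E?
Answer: 10922865709/57370399314 ≈ 0.19039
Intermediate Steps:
B(T, U) = -144 + U
Q = -96763 (Q = -96495 - (-144 + 412) = -96495 - 1*268 = -96495 - 268 = -96763)
z(-576)/115831 + Q/(-495294) = -576/115831 - 96763/(-495294) = -576*1/115831 - 96763*(-1/495294) = -576/115831 + 96763/495294 = 10922865709/57370399314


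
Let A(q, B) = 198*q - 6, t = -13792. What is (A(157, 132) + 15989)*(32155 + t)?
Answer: 864328047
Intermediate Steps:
A(q, B) = -6 + 198*q
(A(157, 132) + 15989)*(32155 + t) = ((-6 + 198*157) + 15989)*(32155 - 13792) = ((-6 + 31086) + 15989)*18363 = (31080 + 15989)*18363 = 47069*18363 = 864328047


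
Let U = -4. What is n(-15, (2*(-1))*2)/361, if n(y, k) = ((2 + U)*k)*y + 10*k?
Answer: -160/361 ≈ -0.44321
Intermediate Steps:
n(y, k) = 10*k - 2*k*y (n(y, k) = ((2 - 4)*k)*y + 10*k = (-2*k)*y + 10*k = -2*k*y + 10*k = 10*k - 2*k*y)
n(-15, (2*(-1))*2)/361 = (2*((2*(-1))*2)*(5 - 1*(-15)))/361 = (2*(-2*2)*(5 + 15))*(1/361) = (2*(-4)*20)*(1/361) = -160*1/361 = -160/361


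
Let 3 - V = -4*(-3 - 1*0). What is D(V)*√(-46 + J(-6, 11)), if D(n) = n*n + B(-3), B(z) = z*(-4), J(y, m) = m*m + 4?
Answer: 93*√79 ≈ 826.60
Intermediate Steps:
J(y, m) = 4 + m² (J(y, m) = m² + 4 = 4 + m²)
B(z) = -4*z
V = -9 (V = 3 - (-4)*(-3 - 1*0) = 3 - (-4)*(-3 + 0) = 3 - (-4)*(-3) = 3 - 1*12 = 3 - 12 = -9)
D(n) = 12 + n² (D(n) = n*n - 4*(-3) = n² + 12 = 12 + n²)
D(V)*√(-46 + J(-6, 11)) = (12 + (-9)²)*√(-46 + (4 + 11²)) = (12 + 81)*√(-46 + (4 + 121)) = 93*√(-46 + 125) = 93*√79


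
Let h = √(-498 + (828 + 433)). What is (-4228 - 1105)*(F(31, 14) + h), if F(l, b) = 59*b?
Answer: -4405058 - 5333*√763 ≈ -4.5524e+6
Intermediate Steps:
h = √763 (h = √(-498 + 1261) = √763 ≈ 27.622)
(-4228 - 1105)*(F(31, 14) + h) = (-4228 - 1105)*(59*14 + √763) = -5333*(826 + √763) = -4405058 - 5333*√763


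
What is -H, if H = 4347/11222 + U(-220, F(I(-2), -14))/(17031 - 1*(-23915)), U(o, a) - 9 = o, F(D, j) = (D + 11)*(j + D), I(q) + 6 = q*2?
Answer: -43906105/114874003 ≈ -0.38221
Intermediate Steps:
I(q) = -6 + 2*q (I(q) = -6 + q*2 = -6 + 2*q)
F(D, j) = (11 + D)*(D + j)
U(o, a) = 9 + o
H = 43906105/114874003 (H = 4347/11222 + (9 - 220)/(17031 - 1*(-23915)) = 4347*(1/11222) - 211/(17031 + 23915) = 4347/11222 - 211/40946 = 43906105/114874003 ≈ 0.38221)
-H = -1*43906105/114874003 = -43906105/114874003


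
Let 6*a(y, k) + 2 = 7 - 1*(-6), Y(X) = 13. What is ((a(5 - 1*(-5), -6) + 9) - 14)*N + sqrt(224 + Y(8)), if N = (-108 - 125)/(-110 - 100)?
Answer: -4427/1260 + sqrt(237) ≈ 11.881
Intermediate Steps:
a(y, k) = 11/6 (a(y, k) = -1/3 + (7 - 1*(-6))/6 = -1/3 + (7 + 6)/6 = -1/3 + (1/6)*13 = -1/3 + 13/6 = 11/6)
N = 233/210 (N = -233/(-210) = -233*(-1/210) = 233/210 ≈ 1.1095)
((a(5 - 1*(-5), -6) + 9) - 14)*N + sqrt(224 + Y(8)) = ((11/6 + 9) - 14)*(233/210) + sqrt(224 + 13) = (65/6 - 14)*(233/210) + sqrt(237) = -19/6*233/210 + sqrt(237) = -4427/1260 + sqrt(237)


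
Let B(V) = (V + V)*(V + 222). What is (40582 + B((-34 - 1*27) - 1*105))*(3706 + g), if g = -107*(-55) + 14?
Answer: 211213950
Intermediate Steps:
B(V) = 2*V*(222 + V) (B(V) = (2*V)*(222 + V) = 2*V*(222 + V))
g = 5899 (g = 5885 + 14 = 5899)
(40582 + B((-34 - 1*27) - 1*105))*(3706 + g) = (40582 + 2*((-34 - 1*27) - 1*105)*(222 + ((-34 - 1*27) - 1*105)))*(3706 + 5899) = (40582 + 2*((-34 - 27) - 105)*(222 + ((-34 - 27) - 105)))*9605 = (40582 + 2*(-61 - 105)*(222 + (-61 - 105)))*9605 = (40582 + 2*(-166)*(222 - 166))*9605 = (40582 + 2*(-166)*56)*9605 = (40582 - 18592)*9605 = 21990*9605 = 211213950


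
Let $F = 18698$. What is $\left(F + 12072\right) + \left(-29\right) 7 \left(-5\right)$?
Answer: $31785$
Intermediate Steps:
$\left(F + 12072\right) + \left(-29\right) 7 \left(-5\right) = \left(18698 + 12072\right) + \left(-29\right) 7 \left(-5\right) = 30770 - -1015 = 30770 + 1015 = 31785$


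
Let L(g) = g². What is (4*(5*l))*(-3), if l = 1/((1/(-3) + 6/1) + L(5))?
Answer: -45/23 ≈ -1.9565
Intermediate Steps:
l = 3/92 (l = 1/((1/(-3) + 6/1) + 5²) = 1/((1*(-⅓) + 6*1) + 25) = 1/((-⅓ + 6) + 25) = 1/(17/3 + 25) = 1/(92/3) = 3/92 ≈ 0.032609)
(4*(5*l))*(-3) = (4*(5*(3/92)))*(-3) = (4*(15/92))*(-3) = (15/23)*(-3) = -45/23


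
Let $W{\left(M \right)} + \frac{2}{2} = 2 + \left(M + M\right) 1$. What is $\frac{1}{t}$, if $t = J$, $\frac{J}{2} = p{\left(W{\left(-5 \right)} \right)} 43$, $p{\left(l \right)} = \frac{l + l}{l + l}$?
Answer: $\frac{1}{86} \approx 0.011628$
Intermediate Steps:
$W{\left(M \right)} = 1 + 2 M$ ($W{\left(M \right)} = -1 + \left(2 + \left(M + M\right) 1\right) = -1 + \left(2 + 2 M 1\right) = -1 + \left(2 + 2 M\right) = 1 + 2 M$)
$p{\left(l \right)} = 1$ ($p{\left(l \right)} = \frac{2 l}{2 l} = 2 l \frac{1}{2 l} = 1$)
$J = 86$ ($J = 2 \cdot 1 \cdot 43 = 2 \cdot 43 = 86$)
$t = 86$
$\frac{1}{t} = \frac{1}{86}$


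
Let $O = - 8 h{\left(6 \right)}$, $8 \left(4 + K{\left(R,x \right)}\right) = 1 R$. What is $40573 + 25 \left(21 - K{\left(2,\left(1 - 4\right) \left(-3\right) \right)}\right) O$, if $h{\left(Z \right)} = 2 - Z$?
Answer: $60373$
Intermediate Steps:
$K{\left(R,x \right)} = -4 + \frac{R}{8}$ ($K{\left(R,x \right)} = -4 + \frac{1 R}{8} = -4 + \frac{R}{8}$)
$O = 32$ ($O = - 8 \left(2 - 6\right) = \left(-8\right) \left(-4\right) = 32$)
$40573 + 25 \left(21 - K{\left(2,\left(1 - 4\right) \left(-3\right) \right)}\right) O = 40573 + 25 \left(21 - \left(-4 + \frac{1}{8} \cdot 2\right)\right) 32 = 40573 + 25 \left(21 - \left(-4 + \frac{1}{4}\right)\right) 32 = 40573 + 25 \left(21 - - \frac{15}{4}\right) 32 = 40573 + 25 \left(21 + \frac{15}{4}\right) 32 = 40573 + 25 \cdot \frac{99}{4} \cdot 32 = 40573 + \frac{2475}{4} \cdot 32 = 40573 + 19800 = 60373$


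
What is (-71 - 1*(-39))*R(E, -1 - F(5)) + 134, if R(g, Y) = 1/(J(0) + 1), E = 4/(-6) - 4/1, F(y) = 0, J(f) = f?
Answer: 102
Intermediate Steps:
E = -14/3 (E = 4*(-⅙) - 4*1 = -⅔ - 4 = -14/3 ≈ -4.6667)
R(g, Y) = 1 (R(g, Y) = 1/(0 + 1) = 1/1 = 1)
(-71 - 1*(-39))*R(E, -1 - F(5)) + 134 = (-71 - 1*(-39))*1 + 134 = (-71 + 39)*1 + 134 = -32*1 + 134 = -32 + 134 = 102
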